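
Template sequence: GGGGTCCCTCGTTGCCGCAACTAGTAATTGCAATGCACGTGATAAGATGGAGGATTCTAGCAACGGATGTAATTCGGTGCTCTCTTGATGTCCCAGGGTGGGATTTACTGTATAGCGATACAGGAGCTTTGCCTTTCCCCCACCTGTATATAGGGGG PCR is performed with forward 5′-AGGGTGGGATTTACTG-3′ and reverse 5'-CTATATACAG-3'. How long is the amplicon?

The forward primer matches the template at positions 95–110.
The reverse primer's reverse complement is CTGTATATAG, which matches the template at positions 144–153.
Amplicon spans positions 95–153: 59 bp.

59 bp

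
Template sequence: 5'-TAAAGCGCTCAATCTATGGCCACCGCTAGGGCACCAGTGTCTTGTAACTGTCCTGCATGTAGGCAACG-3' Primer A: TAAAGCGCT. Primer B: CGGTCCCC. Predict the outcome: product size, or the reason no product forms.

No product — primer B has no binding site in the template.

Primer B (CGGTCCCC) does not match the top strand, and its reverse complement GGGGACCG does not match either.
With no annealing site for primer B, no amplification occurs.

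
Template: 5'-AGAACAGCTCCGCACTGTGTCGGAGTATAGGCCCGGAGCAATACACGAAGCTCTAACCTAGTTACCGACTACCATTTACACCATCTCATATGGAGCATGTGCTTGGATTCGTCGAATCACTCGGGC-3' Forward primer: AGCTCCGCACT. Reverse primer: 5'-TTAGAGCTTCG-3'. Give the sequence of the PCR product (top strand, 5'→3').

5'-AGCTCCGCACTGTGTCGGAGTATAGGCCCGGAGCAATACACGAAGCTCTAA-3'

The forward primer matches the template at positions 6–16.
Taking the reverse complement of TTAGAGCTTCG gives CGAAGCTCTAA, found at positions 46–56 on the template; the primer anneals here to the top strand with its 3' end pointing upstream.
The product is the template from position 6 through 56 (51 bp).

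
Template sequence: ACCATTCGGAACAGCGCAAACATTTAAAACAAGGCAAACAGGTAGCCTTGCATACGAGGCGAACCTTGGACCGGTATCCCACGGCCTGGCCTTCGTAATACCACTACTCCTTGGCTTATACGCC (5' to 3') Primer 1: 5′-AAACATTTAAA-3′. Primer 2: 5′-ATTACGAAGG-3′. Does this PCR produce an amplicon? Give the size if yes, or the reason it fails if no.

Yes — an 82 bp product.

Primer 1 (AAACATTTAAA) matches the top strand at positions 18–28; it acts as a forward primer.
Primer 2's reverse complement is CCTTCGTAAT, matching the top strand at positions 90–99; it acts as a reverse primer.
The 3' ends face each other across positions 18–99, giving an 82 bp product.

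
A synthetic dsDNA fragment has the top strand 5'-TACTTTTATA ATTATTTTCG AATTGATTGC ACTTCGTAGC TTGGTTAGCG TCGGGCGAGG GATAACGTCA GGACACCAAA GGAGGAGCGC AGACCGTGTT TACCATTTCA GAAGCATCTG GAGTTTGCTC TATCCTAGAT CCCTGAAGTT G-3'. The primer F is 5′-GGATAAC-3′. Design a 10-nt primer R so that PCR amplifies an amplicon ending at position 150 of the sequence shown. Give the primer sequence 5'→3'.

5'-AACTTCAGGG-3'

The forward primer binds at positions 60–66; the product's 3' end on the top strand is position 150.
The reverse primer anneals to the top strand over positions 141–150, i.e. to CCCTGAAGTT.
Its sequence written 5'→3' is the reverse complement: AACTTCAGGG.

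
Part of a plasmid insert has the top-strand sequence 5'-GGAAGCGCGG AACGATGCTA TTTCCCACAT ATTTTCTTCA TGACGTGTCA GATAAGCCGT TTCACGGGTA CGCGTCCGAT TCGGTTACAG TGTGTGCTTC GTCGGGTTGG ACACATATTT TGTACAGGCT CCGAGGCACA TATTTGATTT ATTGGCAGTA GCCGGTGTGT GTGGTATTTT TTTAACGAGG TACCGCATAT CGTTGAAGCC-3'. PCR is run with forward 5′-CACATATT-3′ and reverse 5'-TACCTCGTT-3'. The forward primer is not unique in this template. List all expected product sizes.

The forward primer CACATATT matches the top strand at positions 26–33, 112–119, 137–144.
The reverse primer's reverse complement is AACGAGGTA, matching at positions 184–192.
Each forward site pairs with the reverse site to give a product ending at position 192: sizes 167, 81, 56 bp.

167 bp, 81 bp, 56 bp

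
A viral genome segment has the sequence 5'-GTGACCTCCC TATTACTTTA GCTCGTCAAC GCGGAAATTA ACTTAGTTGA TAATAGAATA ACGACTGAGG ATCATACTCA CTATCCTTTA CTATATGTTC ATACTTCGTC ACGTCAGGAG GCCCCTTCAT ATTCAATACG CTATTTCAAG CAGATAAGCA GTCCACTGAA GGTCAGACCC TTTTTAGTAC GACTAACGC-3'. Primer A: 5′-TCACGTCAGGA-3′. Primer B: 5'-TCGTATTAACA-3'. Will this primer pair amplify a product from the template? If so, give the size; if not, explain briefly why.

No product — primer B has no binding site in the template.

Primer B (TCGTATTAACA) does not match the top strand, and its reverse complement TGTTAATACGA does not match either.
With no annealing site for primer B, no amplification occurs.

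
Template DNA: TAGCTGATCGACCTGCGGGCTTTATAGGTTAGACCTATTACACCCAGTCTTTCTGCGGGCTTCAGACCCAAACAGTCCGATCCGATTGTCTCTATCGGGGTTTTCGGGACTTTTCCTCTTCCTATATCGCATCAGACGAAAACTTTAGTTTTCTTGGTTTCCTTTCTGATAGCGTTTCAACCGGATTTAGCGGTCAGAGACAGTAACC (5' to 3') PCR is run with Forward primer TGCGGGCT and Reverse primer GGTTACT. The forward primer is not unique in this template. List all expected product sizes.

195 bp, 155 bp

The forward primer TGCGGGCT matches the top strand at positions 14–21, 54–61.
The reverse primer's reverse complement is AGTAACC, matching at positions 202–208.
Each forward site pairs with the reverse site to give a product ending at position 208: sizes 195, 155 bp.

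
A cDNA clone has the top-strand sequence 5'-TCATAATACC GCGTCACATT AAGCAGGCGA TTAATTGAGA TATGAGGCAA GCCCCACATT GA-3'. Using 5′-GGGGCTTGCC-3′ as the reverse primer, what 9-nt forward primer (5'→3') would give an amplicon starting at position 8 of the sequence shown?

The reverse primer's reverse complement GGCAAGCCCC matches the template at positions 46–55; the product starts at position 8.
The forward primer is identical to the top strand over positions 8–16: ACCGCGTCA.

5'-ACCGCGTCA-3'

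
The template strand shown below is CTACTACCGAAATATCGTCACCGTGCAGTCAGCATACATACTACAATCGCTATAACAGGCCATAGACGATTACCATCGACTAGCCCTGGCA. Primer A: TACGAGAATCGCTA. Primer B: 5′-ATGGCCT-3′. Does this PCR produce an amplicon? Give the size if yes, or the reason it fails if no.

No product — primer A has no binding site in the template.

Primer A (TACGAGAATCGCTA) does not match the top strand, and its reverse complement TAGCGATTCTCGTA does not match either.
With no annealing site for primer A, no amplification occurs.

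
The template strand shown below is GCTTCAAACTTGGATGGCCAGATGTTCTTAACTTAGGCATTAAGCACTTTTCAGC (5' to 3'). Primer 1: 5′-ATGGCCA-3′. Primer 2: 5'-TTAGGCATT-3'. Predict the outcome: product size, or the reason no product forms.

No product — both primers anneal to the same strand and extend in the same direction.

Primer 1 (ATGGCCA) matches the top strand at positions 14–20 (3' end points downstream).
Primer 2 (TTAGGCATT) also matches the top strand directly, at positions 33–41 — its reverse complement AATGCCTAA is not present.
Both primers anneal to the bottom strand with 3' ends pointing the same way, so neither can prime synthesis back toward the other.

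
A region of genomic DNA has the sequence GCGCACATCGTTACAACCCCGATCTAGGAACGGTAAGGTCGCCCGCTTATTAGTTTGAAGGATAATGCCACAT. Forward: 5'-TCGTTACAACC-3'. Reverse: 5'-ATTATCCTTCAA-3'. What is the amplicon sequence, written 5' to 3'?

5'-TCGTTACAACCCCGATCTAGGAACGGTAAGGTCGCCCGCTTATTAGTTTGAAGGATAAT-3'

Scanning the template, TCGTTACAACC occurs at positions 8–18; this primer anneals to the bottom strand there with its 3' end pointing downstream.
Taking the reverse complement of ATTATCCTTCAA gives TTGAAGGATAAT, found at positions 55–66 on the template; the primer anneals here to the top strand with its 3' end pointing upstream.
The product is the template from position 8 through 66 (59 bp).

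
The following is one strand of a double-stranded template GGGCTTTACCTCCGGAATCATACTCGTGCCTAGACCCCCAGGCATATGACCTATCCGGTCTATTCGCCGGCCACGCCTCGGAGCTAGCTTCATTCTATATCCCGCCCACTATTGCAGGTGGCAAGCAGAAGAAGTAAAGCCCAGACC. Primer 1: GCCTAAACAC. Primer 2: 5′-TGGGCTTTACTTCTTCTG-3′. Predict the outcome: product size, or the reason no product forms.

Primer 1 (GCCTAAACAC) does not match the top strand, and its reverse complement GTGTTTAGGC does not match either.
With no annealing site for primer 1, no amplification occurs.

No product — primer 1 has no binding site in the template.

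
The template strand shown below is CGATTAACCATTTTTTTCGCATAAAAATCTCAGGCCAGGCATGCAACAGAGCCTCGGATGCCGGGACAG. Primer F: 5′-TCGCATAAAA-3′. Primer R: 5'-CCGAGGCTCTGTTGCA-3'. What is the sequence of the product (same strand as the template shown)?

Scanning the template, TCGCATAAAA occurs at positions 17–26; this primer anneals to the bottom strand there with its 3' end pointing downstream.
Taking the reverse complement of CCGAGGCTCTGTTGCA gives TGCAACAGAGCCTCGG, found at positions 42–57 on the template; the primer anneals here to the top strand with its 3' end pointing upstream.
The product is the template from position 17 through 57 (41 bp).

5'-TCGCATAAAAATCTCAGGCCAGGCATGCAACAGAGCCTCGG-3'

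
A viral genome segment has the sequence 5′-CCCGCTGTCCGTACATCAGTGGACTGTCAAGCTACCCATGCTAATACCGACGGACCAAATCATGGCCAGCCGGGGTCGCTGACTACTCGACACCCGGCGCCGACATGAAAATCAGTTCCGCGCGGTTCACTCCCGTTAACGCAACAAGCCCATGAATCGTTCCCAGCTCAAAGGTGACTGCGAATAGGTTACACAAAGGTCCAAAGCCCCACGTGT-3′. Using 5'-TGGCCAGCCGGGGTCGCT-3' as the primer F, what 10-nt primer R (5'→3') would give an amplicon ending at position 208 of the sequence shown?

The forward primer binds at positions 63–80; the product's 3' end on the top strand is position 208.
The reverse primer anneals to the top strand over positions 199–208, i.e. to GTCCAAAGCC.
Its sequence written 5'→3' is the reverse complement: GGCTTTGGAC.

5'-GGCTTTGGAC-3'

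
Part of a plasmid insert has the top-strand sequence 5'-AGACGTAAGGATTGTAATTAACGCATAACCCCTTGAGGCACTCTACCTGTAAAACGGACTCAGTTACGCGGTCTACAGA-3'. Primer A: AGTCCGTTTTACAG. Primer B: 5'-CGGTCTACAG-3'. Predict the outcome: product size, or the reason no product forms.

No product — the primers' 3' ends point away from each other.

Primer A (AGTCCGTTTTACAG) has reverse complement CTGTAAAACGGACT, which matches the top strand at positions 47–60; primer A anneals to the top strand there with its 3' end pointing upstream toward position 47.
Primer B (CGGTCTACAG) matches the top strand directly at positions 69–78; it anneals to the bottom strand with its 3' end pointing downstream toward position 78.
The 3' ends diverge (primer A extends toward position 1, primer B toward position 79), so the primers never converge on a shared product.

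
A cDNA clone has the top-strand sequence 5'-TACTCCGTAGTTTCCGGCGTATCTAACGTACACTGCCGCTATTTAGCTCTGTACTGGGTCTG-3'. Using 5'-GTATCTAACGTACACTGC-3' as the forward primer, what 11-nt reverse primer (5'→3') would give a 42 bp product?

5'-GACCCAGTACA-3'

The forward primer binds at positions 19–36, so a 42 bp product ends at position 19 + 42 − 1 = 60.
The reverse primer anneals to the top strand over positions 50–60, i.e. to TGTACTGGGTC.
Its sequence written 5'→3' is the reverse complement: GACCCAGTACA.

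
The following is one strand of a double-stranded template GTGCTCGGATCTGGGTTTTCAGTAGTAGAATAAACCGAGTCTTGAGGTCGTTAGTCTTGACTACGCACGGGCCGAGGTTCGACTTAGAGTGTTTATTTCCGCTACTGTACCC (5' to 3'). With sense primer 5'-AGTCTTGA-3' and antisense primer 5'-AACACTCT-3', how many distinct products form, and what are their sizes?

Two products: 56 bp, 41 bp

The forward primer AGTCTTGA matches the top strand at positions 38–45, 53–60.
The reverse primer's reverse complement is AGAGTGTT, matching at positions 86–93.
Each forward site pairs with the reverse site to give a product ending at position 93: sizes 56, 41 bp.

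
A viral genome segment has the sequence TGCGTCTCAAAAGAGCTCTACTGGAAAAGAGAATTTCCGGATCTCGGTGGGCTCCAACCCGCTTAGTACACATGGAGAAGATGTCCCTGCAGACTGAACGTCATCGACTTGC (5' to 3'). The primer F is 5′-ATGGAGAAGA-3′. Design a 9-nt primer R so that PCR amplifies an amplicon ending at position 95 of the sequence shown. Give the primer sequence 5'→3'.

The forward primer binds at positions 72–81; the product's 3' end on the top strand is position 95.
The reverse primer anneals to the top strand over positions 87–95, i.e. to CTGCAGACT.
Its sequence written 5'→3' is the reverse complement: AGTCTGCAG.

5'-AGTCTGCAG-3'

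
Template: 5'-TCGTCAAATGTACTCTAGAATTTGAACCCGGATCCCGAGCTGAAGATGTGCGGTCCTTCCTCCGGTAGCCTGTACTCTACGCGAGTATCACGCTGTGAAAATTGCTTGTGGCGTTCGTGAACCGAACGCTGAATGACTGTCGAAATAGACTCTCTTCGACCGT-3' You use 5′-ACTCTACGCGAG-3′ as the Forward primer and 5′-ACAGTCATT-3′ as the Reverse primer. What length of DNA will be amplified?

Forward primer ACTCTACGCGAG is found on the top strand at positions 74–85.
Taking the reverse complement of ACAGTCATT gives AATGACTGT, found at positions 132–140 on the template; the primer anneals here to the top strand with its 3' end pointing upstream.
The product runs from position 74 to position 140, so its length is 140 − 74 + 1 = 67 bp.

67 bp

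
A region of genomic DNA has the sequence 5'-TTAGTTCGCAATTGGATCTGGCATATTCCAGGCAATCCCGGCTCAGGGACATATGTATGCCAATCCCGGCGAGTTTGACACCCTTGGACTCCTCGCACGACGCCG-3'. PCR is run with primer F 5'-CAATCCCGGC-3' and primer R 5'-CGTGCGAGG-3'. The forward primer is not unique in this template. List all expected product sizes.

67 bp, 39 bp

The forward primer CAATCCCGGC matches the top strand at positions 33–42, 61–70.
The reverse primer's reverse complement is CCTCGCACG, matching at positions 91–99.
Each forward site pairs with the reverse site to give a product ending at position 99: sizes 67, 39 bp.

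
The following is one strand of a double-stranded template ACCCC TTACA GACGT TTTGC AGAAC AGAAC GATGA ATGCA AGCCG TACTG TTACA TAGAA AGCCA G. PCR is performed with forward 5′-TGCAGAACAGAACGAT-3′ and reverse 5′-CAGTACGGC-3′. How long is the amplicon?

33 bp

The forward primer matches the template at positions 18–33.
Reverse complement of the reverse primer: GCCGTACTG. This occurs on the top strand at positions 42–50.
The product runs from position 18 to position 50, so its length is 50 − 18 + 1 = 33 bp.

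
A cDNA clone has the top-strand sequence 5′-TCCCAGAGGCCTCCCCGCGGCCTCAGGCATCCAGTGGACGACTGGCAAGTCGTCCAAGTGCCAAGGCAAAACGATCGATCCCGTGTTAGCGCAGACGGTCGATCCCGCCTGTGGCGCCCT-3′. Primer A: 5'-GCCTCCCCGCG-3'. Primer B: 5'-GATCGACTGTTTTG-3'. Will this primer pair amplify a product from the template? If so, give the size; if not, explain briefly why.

No product — primer B has no binding site in the template.

Primer B (GATCGACTGTTTTG) does not match the top strand, and its reverse complement CAAAACAGTCGATC does not match either.
With no annealing site for primer B, no amplification occurs.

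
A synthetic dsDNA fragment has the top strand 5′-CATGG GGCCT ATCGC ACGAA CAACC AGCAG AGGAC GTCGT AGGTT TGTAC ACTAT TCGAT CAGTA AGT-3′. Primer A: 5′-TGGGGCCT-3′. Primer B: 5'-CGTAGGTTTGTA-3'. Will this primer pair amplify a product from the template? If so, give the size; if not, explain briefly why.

Primer A (TGGGGCCT) matches the top strand at positions 3–10 (3' end points downstream).
Primer B (CGTAGGTTTGTA) also matches the top strand directly, at positions 38–49 — its reverse complement TACAAACCTACG is not present.
Both primers anneal to the bottom strand with 3' ends pointing the same way, so neither can prime synthesis back toward the other.

No product — both primers anneal to the same strand and extend in the same direction.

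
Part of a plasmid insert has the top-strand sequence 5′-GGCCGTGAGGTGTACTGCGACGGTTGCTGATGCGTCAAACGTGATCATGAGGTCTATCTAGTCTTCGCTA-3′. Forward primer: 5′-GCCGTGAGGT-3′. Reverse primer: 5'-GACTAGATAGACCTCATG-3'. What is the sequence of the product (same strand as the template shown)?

Scanning the template, GCCGTGAGGT occurs at positions 2–11; this primer anneals to the bottom strand there with its 3' end pointing downstream.
Reverse complement of the reverse primer: CATGAGGTCTATCTAGTC. This occurs on the top strand at positions 46–63.
The product is the template from position 2 through 63 (62 bp).

5'-GCCGTGAGGTGTACTGCGACGGTTGCTGATGCGTCAAACGTGATCATGAGGTCTATCTAGTC-3'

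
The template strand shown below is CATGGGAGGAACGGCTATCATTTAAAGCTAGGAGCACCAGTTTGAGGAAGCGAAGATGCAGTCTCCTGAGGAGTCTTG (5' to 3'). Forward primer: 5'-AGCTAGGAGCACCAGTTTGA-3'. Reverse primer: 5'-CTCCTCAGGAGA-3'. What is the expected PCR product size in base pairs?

48 bp

The forward primer matches the template at positions 26–45.
Taking the reverse complement of CTCCTCAGGAGA gives TCTCCTGAGGAG, found at positions 62–73 on the template; the primer anneals here to the top strand with its 3' end pointing upstream.
The product runs from position 26 to position 73, so its length is 73 − 26 + 1 = 48 bp.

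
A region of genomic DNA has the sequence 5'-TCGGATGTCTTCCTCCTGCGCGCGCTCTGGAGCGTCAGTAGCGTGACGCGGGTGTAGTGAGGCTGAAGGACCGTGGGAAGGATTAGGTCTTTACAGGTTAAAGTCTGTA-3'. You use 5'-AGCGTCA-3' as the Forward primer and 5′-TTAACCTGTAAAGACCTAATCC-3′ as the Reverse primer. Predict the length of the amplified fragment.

Scanning the template, AGCGTCA occurs at positions 31–37; this primer anneals to the bottom strand there with its 3' end pointing downstream.
Taking the reverse complement of TTAACCTGTAAAGACCTAATCC gives GGATTAGGTCTTTACAGGTTAA, found at positions 80–101 on the template; the primer anneals here to the top strand with its 3' end pointing upstream.
Product length = (reverse-primer end) − (forward-primer start) + 1 = 101 − 31 + 1 = 71 bp.

71 bp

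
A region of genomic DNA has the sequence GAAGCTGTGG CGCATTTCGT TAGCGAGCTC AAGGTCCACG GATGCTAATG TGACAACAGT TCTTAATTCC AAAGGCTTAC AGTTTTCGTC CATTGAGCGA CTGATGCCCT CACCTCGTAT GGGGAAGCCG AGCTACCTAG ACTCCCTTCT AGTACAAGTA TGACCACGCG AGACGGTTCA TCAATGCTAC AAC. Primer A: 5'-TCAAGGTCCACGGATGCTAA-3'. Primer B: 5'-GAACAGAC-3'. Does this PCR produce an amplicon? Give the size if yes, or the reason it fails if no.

Primer B (GAACAGAC) does not match the top strand, and its reverse complement GTCTGTTC does not match either.
With no annealing site for primer B, no amplification occurs.

No product — primer B has no binding site in the template.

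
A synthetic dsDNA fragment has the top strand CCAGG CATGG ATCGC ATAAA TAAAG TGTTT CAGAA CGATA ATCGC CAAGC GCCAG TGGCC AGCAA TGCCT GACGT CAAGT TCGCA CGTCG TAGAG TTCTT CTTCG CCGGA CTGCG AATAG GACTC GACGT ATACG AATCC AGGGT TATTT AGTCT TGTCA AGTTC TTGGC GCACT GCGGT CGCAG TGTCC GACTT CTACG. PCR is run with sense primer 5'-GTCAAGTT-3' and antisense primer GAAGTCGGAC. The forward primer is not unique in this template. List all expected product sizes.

123 bp, 40 bp

The forward primer GTCAAGTT matches the top strand at positions 74–81, 157–164.
The reverse primer's reverse complement is GTCCGACTTC, matching at positions 187–196.
Each forward site pairs with the reverse site to give a product ending at position 196: sizes 123, 40 bp.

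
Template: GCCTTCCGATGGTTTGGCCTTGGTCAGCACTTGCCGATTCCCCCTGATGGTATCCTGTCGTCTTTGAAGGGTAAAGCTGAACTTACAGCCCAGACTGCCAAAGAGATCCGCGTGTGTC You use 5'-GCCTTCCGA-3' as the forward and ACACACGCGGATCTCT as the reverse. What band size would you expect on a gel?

117 bp

Scanning the template, GCCTTCCGA occurs at positions 1–9; this primer anneals to the bottom strand there with its 3' end pointing downstream.
Reverse complement of the reverse primer: AGAGATCCGCGTGTGT. This occurs on the top strand at positions 102–117.
Product length = (reverse-primer end) − (forward-primer start) + 1 = 117 − 1 + 1 = 117 bp.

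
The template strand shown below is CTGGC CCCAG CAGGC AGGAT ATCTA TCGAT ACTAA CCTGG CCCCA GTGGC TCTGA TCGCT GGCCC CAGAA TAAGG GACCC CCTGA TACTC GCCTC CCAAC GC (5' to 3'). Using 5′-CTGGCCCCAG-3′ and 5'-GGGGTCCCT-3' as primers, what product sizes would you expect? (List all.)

The forward primer CTGGCCCCAG matches the top strand at positions 1–10, 37–46, 59–68.
The reverse primer's reverse complement is AGGGACCCC, matching at positions 73–81.
Each forward site pairs with the reverse site to give a product ending at position 81: sizes 81, 45, 23 bp.

81 bp, 45 bp, 23 bp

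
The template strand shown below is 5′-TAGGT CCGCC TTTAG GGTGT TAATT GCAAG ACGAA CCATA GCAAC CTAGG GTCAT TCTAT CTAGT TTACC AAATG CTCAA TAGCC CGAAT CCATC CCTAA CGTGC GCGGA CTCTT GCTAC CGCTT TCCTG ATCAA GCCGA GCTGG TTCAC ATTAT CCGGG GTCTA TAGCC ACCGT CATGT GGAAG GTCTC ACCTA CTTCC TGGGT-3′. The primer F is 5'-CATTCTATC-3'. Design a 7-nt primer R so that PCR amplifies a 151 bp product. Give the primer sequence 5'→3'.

The forward primer binds at positions 53–61, so a 151 bp product ends at position 53 + 151 − 1 = 203.
The reverse primer anneals to the top strand over positions 197–203, i.e. to TTCCTGG.
Its sequence written 5'→3' is the reverse complement: CCAGGAA.

5'-CCAGGAA-3'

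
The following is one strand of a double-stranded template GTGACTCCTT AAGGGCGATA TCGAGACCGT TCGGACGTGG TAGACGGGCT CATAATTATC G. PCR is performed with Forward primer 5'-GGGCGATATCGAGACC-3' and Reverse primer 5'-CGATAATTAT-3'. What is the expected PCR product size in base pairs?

Forward primer GGGCGATATCGAGACC is found on the top strand at positions 13–28.
The reverse primer's reverse complement is ATAATTATCG, which matches the template at positions 52–61.
Product length = (reverse-primer end) − (forward-primer start) + 1 = 61 − 13 + 1 = 49 bp.

49 bp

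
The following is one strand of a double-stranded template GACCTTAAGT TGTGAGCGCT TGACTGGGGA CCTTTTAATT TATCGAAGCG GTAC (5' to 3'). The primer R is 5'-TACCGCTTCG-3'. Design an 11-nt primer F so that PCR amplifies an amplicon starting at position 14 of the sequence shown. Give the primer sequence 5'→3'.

The reverse primer's reverse complement CGAAGCGGTA matches the template at positions 44–53; the product starts at position 14.
The forward primer is identical to the top strand over positions 14–24: GAGCGCTTGAC.

5'-GAGCGCTTGAC-3'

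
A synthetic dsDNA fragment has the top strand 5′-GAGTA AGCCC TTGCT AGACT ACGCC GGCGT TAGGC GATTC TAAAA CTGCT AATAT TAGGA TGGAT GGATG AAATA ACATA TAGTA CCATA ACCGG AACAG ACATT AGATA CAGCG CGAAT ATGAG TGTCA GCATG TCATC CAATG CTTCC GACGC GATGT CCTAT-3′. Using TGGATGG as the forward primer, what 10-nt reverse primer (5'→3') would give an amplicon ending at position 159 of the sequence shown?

The forward primer binds at positions 61–67; the product's 3' end on the top strand is position 159.
The reverse primer anneals to the top strand over positions 150–159, i.e. to CGACGCGATG.
Its sequence written 5'→3' is the reverse complement: CATCGCGTCG.

5'-CATCGCGTCG-3'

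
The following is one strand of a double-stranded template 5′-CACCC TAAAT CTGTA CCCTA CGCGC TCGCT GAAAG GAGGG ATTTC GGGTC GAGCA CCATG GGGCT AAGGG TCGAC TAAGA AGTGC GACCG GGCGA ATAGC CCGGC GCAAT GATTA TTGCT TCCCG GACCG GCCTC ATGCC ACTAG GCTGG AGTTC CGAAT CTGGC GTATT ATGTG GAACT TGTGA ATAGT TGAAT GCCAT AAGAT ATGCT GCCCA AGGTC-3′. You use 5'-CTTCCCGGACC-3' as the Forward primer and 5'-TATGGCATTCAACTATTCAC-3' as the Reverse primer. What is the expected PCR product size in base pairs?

83 bp

Scanning the template, CTTCCCGGACC occurs at positions 119–129; this primer anneals to the bottom strand there with its 3' end pointing downstream.
Taking the reverse complement of TATGGCATTCAACTATTCAC gives GTGAATAGTTGAATGCCATA, found at positions 182–201 on the template; the primer anneals here to the top strand with its 3' end pointing upstream.
Product length = (reverse-primer end) − (forward-primer start) + 1 = 201 − 119 + 1 = 83 bp.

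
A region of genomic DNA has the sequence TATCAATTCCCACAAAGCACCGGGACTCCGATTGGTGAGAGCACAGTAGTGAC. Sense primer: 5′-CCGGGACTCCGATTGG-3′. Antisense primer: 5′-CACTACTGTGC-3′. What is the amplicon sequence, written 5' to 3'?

Forward primer CCGGGACTCCGATTGG is found on the top strand at positions 20–35.
Taking the reverse complement of CACTACTGTGC gives GCACAGTAGTG, found at positions 41–51 on the template; the primer anneals here to the top strand with its 3' end pointing upstream.
The product is the template from position 20 through 51 (32 bp).

5'-CCGGGACTCCGATTGGTGAGAGCACAGTAGTG-3'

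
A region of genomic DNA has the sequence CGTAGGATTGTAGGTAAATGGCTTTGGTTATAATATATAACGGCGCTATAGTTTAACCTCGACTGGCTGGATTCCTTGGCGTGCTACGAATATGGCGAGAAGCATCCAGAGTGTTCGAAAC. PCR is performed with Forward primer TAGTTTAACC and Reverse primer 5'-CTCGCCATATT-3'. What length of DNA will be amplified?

The forward primer matches the template at positions 49–58.
The reverse primer's reverse complement is AATATGGCGAG, which matches the template at positions 89–99.
Product length = (reverse-primer end) − (forward-primer start) + 1 = 99 − 49 + 1 = 51 bp.

51 bp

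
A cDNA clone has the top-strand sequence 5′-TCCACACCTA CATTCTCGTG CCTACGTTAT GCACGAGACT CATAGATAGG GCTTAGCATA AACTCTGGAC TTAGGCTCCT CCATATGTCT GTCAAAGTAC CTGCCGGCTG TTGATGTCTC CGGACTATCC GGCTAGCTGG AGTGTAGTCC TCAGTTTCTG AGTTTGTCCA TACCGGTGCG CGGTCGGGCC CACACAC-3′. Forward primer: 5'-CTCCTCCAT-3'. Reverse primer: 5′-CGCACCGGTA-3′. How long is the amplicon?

Scanning the template, CTCCTCCAT occurs at positions 76–84; this primer anneals to the bottom strand there with its 3' end pointing downstream.
The reverse primer's reverse complement is TACCGGTGCG, which matches the template at positions 171–180.
Product length = (reverse-primer end) − (forward-primer start) + 1 = 180 − 76 + 1 = 105 bp.

105 bp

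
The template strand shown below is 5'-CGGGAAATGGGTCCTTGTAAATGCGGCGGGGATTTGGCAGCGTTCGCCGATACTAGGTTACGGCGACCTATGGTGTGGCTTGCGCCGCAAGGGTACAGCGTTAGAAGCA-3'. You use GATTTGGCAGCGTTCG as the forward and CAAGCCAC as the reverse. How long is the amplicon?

The forward primer matches the template at positions 31–46.
The reverse primer's reverse complement is GTGGCTTG, which matches the template at positions 75–82.
Product length = (reverse-primer end) − (forward-primer start) + 1 = 82 − 31 + 1 = 52 bp.

52 bp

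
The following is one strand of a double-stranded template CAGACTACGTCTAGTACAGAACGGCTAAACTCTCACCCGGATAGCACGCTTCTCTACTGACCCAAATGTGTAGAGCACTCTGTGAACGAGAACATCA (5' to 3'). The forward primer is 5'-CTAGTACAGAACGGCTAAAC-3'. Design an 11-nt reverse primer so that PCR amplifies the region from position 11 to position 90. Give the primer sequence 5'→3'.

5'-CTCGTTCACAG-3'

The product's 3' end on the top strand is position 90.
The reverse primer anneals to the top strand over positions 80–90, i.e. to CTGTGAACGAG.
Its sequence written 5'→3' is the reverse complement: CTCGTTCACAG.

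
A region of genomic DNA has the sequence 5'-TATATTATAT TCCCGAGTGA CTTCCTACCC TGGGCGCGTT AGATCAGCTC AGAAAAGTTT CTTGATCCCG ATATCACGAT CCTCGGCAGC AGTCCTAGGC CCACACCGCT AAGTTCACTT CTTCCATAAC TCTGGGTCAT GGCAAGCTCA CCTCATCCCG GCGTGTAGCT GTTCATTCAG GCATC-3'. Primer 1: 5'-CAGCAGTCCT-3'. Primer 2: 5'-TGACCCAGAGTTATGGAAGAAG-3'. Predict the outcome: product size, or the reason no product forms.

Yes — a 53 bp product.

Primer 1 (CAGCAGTCCT) matches the top strand at positions 87–96; it acts as a forward primer.
Primer 2's reverse complement is CTTCTTCCATAACTCTGGGTCA, matching the top strand at positions 118–139; it acts as a reverse primer.
The 3' ends face each other across positions 87–139, giving a 53 bp product.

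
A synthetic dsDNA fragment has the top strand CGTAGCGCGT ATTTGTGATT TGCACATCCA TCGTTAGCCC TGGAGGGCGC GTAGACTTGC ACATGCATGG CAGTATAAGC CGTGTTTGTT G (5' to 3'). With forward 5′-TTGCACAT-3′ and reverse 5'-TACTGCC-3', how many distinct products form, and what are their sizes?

Two products: 56 bp, 19 bp

The forward primer TTGCACAT matches the top strand at positions 20–27, 57–64.
The reverse primer's reverse complement is GGCAGTA, matching at positions 69–75.
Each forward site pairs with the reverse site to give a product ending at position 75: sizes 56, 19 bp.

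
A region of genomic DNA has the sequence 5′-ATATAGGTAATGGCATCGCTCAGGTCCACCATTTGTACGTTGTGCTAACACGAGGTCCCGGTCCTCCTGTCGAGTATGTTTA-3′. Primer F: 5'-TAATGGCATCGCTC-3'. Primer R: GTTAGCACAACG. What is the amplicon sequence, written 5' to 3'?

The forward primer matches the template at positions 8–21.
Taking the reverse complement of GTTAGCACAACG gives CGTTGTGCTAAC, found at positions 38–49 on the template; the primer anneals here to the top strand with its 3' end pointing upstream.
The product is the template from position 8 through 49 (42 bp).

5'-TAATGGCATCGCTCAGGTCCACCATTTGTACGTTGTGCTAAC-3'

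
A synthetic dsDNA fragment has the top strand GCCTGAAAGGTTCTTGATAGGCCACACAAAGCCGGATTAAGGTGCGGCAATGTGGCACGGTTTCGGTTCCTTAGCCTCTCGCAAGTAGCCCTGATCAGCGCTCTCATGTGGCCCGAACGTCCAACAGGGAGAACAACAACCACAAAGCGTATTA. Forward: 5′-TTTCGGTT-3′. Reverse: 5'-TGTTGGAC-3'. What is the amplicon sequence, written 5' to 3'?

The forward primer matches the template at positions 61–68.
Reverse complement of the reverse primer: GTCCAACA. This occurs on the top strand at positions 119–126.
The product is the template from position 61 through 126 (66 bp).

5'-TTTCGGTTCCTTAGCCTCTCGCAAGTAGCCCTGATCAGCGCTCTCATGTGGCCCGAACGTCCAACA-3'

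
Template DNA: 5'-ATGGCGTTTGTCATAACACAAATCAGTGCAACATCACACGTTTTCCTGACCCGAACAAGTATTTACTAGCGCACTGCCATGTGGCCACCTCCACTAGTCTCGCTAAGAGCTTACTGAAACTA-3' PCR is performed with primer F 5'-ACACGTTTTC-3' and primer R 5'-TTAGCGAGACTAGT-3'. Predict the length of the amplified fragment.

The forward primer matches the template at positions 36–45.
Taking the reverse complement of TTAGCGAGACTAGT gives ACTAGTCTCGCTAA, found at positions 93–106 on the template; the primer anneals here to the top strand with its 3' end pointing upstream.
Amplicon spans positions 36–106: 71 bp.

71 bp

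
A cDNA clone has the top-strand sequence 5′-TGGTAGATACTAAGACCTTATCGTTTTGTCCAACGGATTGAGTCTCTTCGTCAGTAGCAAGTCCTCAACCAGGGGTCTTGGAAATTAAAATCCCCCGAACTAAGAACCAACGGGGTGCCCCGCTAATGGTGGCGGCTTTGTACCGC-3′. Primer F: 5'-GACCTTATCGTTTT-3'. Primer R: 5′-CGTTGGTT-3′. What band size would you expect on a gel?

The forward primer matches the template at positions 14–27.
Taking the reverse complement of CGTTGGTT gives AACCAACG, found at positions 105–112 on the template; the primer anneals here to the top strand with its 3' end pointing upstream.
Amplicon spans positions 14–112: 99 bp.

99 bp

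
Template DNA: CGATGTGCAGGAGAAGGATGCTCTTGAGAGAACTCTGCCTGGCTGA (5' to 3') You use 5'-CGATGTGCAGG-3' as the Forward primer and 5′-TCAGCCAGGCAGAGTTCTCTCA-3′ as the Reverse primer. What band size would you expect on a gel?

The forward primer matches the template at positions 1–11.
The reverse primer's reverse complement is TGAGAGAACTCTGCCTGGCTGA, which matches the template at positions 25–46.
The product runs from position 1 to position 46, so its length is 46 − 1 + 1 = 46 bp.

46 bp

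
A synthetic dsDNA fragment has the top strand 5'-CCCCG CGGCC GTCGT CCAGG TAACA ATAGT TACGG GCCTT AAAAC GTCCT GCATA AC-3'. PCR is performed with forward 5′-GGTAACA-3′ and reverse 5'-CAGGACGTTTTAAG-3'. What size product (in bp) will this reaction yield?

Forward primer GGTAACA is found on the top strand at positions 19–25.
Taking the reverse complement of CAGGACGTTTTAAG gives CTTAAAACGTCCTG, found at positions 38–51 on the template; the primer anneals here to the top strand with its 3' end pointing upstream.
Product length = (reverse-primer end) − (forward-primer start) + 1 = 51 − 19 + 1 = 33 bp.

33 bp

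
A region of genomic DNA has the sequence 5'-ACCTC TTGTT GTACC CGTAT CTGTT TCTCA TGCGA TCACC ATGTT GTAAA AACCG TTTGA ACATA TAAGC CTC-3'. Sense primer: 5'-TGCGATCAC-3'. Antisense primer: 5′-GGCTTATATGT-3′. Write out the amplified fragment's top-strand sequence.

Scanning the template, TGCGATCAC occurs at positions 31–39; this primer anneals to the bottom strand there with its 3' end pointing downstream.
The reverse primer's reverse complement is ACATATAAGCC, which matches the template at positions 61–71.
The product is the template from position 31 through 71 (41 bp).

5'-TGCGATCACCATGTTGTAAAAACCGTTTGAACATATAAGCC-3'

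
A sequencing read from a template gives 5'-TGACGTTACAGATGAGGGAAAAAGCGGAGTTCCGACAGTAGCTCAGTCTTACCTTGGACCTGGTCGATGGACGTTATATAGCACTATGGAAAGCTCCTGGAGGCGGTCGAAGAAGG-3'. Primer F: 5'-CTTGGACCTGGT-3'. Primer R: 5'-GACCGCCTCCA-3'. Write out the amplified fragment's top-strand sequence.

5'-CTTGGACCTGGTCGATGGACGTTATATAGCACTATGGAAAGCTCCTGGAGGCGGTC-3'

The forward primer matches the template at positions 53–64.
The reverse primer's reverse complement is TGGAGGCGGTC, which matches the template at positions 98–108.
The product is the template from position 53 through 108 (56 bp).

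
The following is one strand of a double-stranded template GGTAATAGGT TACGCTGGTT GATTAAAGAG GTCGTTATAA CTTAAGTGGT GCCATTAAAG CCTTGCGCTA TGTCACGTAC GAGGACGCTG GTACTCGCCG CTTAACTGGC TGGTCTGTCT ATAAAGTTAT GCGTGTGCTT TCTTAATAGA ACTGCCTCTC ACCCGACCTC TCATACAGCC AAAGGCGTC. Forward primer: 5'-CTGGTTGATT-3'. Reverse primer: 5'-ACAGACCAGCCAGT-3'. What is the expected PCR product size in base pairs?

104 bp

The forward primer matches the template at positions 15–24.
Taking the reverse complement of ACAGACCAGCCAGT gives ACTGGCTGGTCTGT, found at positions 105–118 on the template; the primer anneals here to the top strand with its 3' end pointing upstream.
Amplicon spans positions 15–118: 104 bp.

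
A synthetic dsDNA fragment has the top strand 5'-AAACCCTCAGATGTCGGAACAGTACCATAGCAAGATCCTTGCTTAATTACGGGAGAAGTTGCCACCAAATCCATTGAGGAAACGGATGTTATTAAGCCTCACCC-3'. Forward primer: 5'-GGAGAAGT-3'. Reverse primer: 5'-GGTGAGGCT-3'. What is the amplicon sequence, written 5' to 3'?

5'-GGAGAAGTTGCCACCAAATCCATTGAGGAAACGGATGTTATTAAGCCTCACC-3'

The forward primer matches the template at positions 52–59.
The reverse primer's reverse complement is AGCCTCACC, which matches the template at positions 95–103.
The product is the template from position 52 through 103 (52 bp).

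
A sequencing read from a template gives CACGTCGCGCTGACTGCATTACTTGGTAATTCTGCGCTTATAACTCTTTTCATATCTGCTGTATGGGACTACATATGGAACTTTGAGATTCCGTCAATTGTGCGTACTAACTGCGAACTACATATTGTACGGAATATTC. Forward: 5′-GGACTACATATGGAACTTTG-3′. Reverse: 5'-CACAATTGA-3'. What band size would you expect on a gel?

37 bp

Forward primer GGACTACATATGGAACTTTG is found on the top strand at positions 66–85.
Reverse complement of the reverse primer: TCAATTGTG. This occurs on the top strand at positions 94–102.
The product runs from position 66 to position 102, so its length is 102 − 66 + 1 = 37 bp.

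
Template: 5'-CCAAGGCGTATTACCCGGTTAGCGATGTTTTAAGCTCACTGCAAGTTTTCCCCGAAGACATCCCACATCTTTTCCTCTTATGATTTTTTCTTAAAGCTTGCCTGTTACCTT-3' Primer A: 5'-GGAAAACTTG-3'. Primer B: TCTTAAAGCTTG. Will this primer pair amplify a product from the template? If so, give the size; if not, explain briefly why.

No product — the primers' 3' ends point away from each other.

Primer A (GGAAAACTTG) has reverse complement CAAGTTTTCC, which matches the top strand at positions 42–51; primer A anneals to the top strand there with its 3' end pointing upstream toward position 42.
Primer B (TCTTAAAGCTTG) matches the top strand directly at positions 89–100; it anneals to the bottom strand with its 3' end pointing downstream toward position 100.
The 3' ends diverge (primer A extends toward position 1, primer B toward position 111), so the primers never converge on a shared product.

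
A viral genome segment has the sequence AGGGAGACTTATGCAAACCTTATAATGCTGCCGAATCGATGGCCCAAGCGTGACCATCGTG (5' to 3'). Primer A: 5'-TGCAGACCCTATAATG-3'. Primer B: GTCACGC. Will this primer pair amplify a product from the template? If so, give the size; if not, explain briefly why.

Primer A (TGCAGACCCTATAATG) does not match the top strand, and its reverse complement CATTATAGGGTCTGCA does not match either.
With no annealing site for primer A, no amplification occurs.

No product — primer A has no binding site in the template.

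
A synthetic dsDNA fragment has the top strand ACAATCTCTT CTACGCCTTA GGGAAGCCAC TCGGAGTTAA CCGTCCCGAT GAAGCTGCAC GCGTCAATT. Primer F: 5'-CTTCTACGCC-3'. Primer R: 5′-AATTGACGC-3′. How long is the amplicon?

62 bp

The forward primer matches the template at positions 8–17.
Taking the reverse complement of AATTGACGC gives GCGTCAATT, found at positions 61–69 on the template; the primer anneals here to the top strand with its 3' end pointing upstream.
The product runs from position 8 to position 69, so its length is 69 − 8 + 1 = 62 bp.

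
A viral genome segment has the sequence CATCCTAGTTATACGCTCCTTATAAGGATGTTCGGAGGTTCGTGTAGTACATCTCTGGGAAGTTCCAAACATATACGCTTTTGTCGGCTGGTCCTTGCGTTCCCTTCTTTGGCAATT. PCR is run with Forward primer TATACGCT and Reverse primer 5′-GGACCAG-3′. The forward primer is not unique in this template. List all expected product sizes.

85 bp, 23 bp

The forward primer TATACGCT matches the top strand at positions 10–17, 72–79.
The reverse primer's reverse complement is CTGGTCC, matching at positions 88–94.
Each forward site pairs with the reverse site to give a product ending at position 94: sizes 85, 23 bp.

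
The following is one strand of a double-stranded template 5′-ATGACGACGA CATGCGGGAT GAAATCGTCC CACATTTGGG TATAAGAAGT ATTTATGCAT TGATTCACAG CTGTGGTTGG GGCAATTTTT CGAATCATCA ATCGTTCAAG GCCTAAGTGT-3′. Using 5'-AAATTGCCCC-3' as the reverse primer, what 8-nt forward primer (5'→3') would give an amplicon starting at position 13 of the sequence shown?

The reverse primer's reverse complement GGGGCAATTT matches the template at positions 79–88; the product starts at position 13.
The forward primer is identical to the top strand over positions 13–20: TGCGGGAT.

5'-TGCGGGAT-3'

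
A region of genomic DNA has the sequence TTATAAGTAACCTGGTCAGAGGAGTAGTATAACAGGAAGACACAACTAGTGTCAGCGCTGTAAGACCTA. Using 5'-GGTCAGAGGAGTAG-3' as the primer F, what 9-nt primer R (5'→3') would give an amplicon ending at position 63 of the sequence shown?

The forward primer binds at positions 14–27; the product's 3' end on the top strand is position 63.
The reverse primer anneals to the top strand over positions 55–63, i.e. to GCGCTGTAA.
Its sequence written 5'→3' is the reverse complement: TTACAGCGC.

5'-TTACAGCGC-3'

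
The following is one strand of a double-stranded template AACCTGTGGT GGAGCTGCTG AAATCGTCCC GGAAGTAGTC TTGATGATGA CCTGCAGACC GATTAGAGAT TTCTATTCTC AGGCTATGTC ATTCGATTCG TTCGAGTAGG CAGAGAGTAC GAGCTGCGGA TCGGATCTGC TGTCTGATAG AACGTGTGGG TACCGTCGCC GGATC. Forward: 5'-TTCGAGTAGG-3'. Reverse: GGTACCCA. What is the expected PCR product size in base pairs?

64 bp

Scanning the template, TTCGAGTAGG occurs at positions 101–110; this primer anneals to the bottom strand there with its 3' end pointing downstream.
Reverse complement of the reverse primer: TGGGTACC. This occurs on the top strand at positions 157–164.
Product length = (reverse-primer end) − (forward-primer start) + 1 = 164 − 101 + 1 = 64 bp.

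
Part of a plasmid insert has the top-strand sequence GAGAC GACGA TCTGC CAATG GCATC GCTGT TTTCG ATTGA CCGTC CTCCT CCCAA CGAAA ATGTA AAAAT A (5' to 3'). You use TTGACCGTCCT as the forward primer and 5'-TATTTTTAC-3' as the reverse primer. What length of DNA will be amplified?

35 bp

Scanning the template, TTGACCGTCCT occurs at positions 37–47; this primer anneals to the bottom strand there with its 3' end pointing downstream.
The reverse primer's reverse complement is GTAAAAATA, which matches the template at positions 63–71.
Amplicon spans positions 37–71: 35 bp.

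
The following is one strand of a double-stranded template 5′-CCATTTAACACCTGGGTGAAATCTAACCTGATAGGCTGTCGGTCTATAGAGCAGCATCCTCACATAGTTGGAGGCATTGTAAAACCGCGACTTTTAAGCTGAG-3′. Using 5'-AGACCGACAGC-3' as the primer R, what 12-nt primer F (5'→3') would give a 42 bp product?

The reverse primer's reverse complement GCTGTCGGTCT matches the template at positions 35–45, so the product ends at position 45.
A 42 bp product then starts at position 45 − 42 + 1 = 4.
The forward primer is identical to the top strand there: TTTAACACCTGG.

5'-TTTAACACCTGG-3'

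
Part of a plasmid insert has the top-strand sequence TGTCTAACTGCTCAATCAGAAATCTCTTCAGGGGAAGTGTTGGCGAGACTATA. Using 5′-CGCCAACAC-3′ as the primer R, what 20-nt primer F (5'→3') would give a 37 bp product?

The reverse primer's reverse complement GTGTTGGCG matches the template at positions 37–45, so the product ends at position 45.
A 37 bp product then starts at position 45 − 37 + 1 = 9.
The forward primer is identical to the top strand there: TGCTCAATCAGAAATCTCTT.

5'-TGCTCAATCAGAAATCTCTT-3'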